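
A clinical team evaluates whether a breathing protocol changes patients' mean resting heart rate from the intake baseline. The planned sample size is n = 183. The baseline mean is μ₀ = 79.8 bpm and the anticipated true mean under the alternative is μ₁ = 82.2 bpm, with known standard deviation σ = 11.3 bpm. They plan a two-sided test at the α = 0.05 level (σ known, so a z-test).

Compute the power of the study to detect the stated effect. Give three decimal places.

Standardized effect: d = |μ₁ − μ₀| / σ = |82.2 − 79.8| / 11.3 = 0.2124
Noncentrality parameter: δ = d·√n = 0.2124 × √183 = 2.8732
Critical value for a two-sided test at α = 0.05: z_{α/2} = 1.960.
Power = Φ(δ − 1.960) + Φ(−δ − 1.960) = Φ(0.913) + Φ(-4.833) = 0.8194 + 0.0000 = 0.8194.

Power ≈ 0.819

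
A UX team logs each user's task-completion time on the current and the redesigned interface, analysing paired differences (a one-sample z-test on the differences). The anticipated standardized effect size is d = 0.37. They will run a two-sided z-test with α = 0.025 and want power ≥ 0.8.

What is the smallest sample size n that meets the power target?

For power 0.8 need Φ(δ − z_{0.0125}) = 0.8, so δ = z_{0.0125} + z_{0.20} = 2.241 + 0.842 = 3.083.
(For δ > 0 the lower-tail rejection region contributes negligibly to power, so the one-term inversion is standard.)
δ = d·√n ⇒ n = (δ/d)² = (3.083 / 0.37)² = 69.43.
Rounding up, n = 70.

n = 70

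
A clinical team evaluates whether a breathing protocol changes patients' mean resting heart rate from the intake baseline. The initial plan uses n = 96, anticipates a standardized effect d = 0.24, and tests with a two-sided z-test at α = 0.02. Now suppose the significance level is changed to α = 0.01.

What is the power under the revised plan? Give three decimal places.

δ = d·√n = 0.24 × √96 = 2.3515 (unchanged). New critical value: z_{0.005} = 2.576.
Revised power = Φ(δ − 2.576) + Φ(−δ − 2.576) = Φ(-0.224) + Φ(-4.927) = 0.4113 + 0.0000 = 0.4113.

Power ≈ 0.411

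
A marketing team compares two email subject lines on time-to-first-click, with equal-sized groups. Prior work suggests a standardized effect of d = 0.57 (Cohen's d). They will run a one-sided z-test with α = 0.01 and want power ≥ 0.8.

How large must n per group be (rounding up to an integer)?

n = 62 per group

For power 0.8 need Φ(δ − z_{0.01}) = 0.8, so δ = z_{0.01} + z_{0.20} = 2.326 + 0.842 = 3.168.
δ = d·√(n/2) ⇒ n = 2(δ/d)² = 2 × (3.168 / 0.57)² = 61.78.
Rounding up, n = 62 per group.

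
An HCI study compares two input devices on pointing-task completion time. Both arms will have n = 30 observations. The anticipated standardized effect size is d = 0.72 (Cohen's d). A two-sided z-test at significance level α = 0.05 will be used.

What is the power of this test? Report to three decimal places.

Power ≈ 0.796

Noncentrality parameter: δ = d·√(n/2) = 0.72 × √(30/2) = 2.7885
Critical value for a two-sided test at α = 0.05: z_{α/2} = 1.960.
Power = Φ(δ − 1.960) + Φ(−δ − 1.960) = Φ(0.829) + Φ(-4.749) = 0.7963 + 0.0000 = 0.7963.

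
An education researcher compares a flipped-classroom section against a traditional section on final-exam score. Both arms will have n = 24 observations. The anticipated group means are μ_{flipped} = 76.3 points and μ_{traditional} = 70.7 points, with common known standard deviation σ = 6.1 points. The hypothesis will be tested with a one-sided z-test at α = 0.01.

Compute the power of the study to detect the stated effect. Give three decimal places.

Power ≈ 0.803

Standardized effect: d = |μ_{flipped} − μ_{traditional}| / σ = |76.3 − 70.7| / 6.1 = 0.9180
Noncentrality parameter: δ = d·√(n/2) = 0.9180 × √(24/2) = 3.1802
One-sided α = 0.01 → critical value z_{0.01} = 2.326.
Power = P(Z > 2.326 − δ) = Φ(0.854) = 0.8034.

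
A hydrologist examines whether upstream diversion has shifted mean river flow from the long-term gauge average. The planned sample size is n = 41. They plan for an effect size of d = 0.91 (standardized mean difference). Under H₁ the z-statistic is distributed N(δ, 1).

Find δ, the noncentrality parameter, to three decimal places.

δ ≈ 5.827

The noncentrality parameter scales effect size by the design's sample-size factor: δ = d·√n = 0.91 × √41 = 5.8268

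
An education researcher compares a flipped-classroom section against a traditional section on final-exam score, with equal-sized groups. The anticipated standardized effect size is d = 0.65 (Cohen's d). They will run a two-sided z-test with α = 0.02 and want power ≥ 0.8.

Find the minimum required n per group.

For power 0.8 need Φ(δ − z_{0.01}) = 0.8, so δ = z_{0.01} + z_{0.20} = 2.326 + 0.842 = 3.168.
(For δ > 0 the lower-tail rejection region contributes negligibly to power, so the one-term inversion is standard.)
δ = d·√(n/2) ⇒ n = 2(δ/d)² = 2 × (3.168 / 0.65)² = 47.51.
Round up to the next whole unit.

n = 48 per group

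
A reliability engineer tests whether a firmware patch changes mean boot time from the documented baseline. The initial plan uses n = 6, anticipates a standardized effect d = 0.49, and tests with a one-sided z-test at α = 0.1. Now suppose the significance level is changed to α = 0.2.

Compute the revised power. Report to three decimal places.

δ = d·√n = 0.49 × √6 = 1.2002 (unchanged). New critical value: z_{0.2} = 0.842.
Revised power = Φ(δ − 0.842) = Φ(0.359) = 0.6401.

Power ≈ 0.640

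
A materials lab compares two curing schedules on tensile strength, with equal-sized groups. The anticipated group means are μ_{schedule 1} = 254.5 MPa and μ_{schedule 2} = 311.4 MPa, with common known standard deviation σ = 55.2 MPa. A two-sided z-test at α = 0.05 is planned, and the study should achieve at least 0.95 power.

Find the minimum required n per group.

Standardized effect: d = |μ_{schedule 1} − μ_{schedule 2}| / σ = |254.5 − 311.4| / 55.2 = 1.0308
Set Φ(δ − 1.960) = 0.95; then δ − 1.960 = Φ⁻¹(0.95) = 1.645, giving δ = 3.605.
(Ignoring the negligible lower-tail rejection probability gives the usual closed-form inversion.)
δ = d·√(n/2) ⇒ n = 2(δ/d)² = 2 × (3.605 / 1.0308)² = 24.46.
Round up to the next whole unit.

n = 25 per group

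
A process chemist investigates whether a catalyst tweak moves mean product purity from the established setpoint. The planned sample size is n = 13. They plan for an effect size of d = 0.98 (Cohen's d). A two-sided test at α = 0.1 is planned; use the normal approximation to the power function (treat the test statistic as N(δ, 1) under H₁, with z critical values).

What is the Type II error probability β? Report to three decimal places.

Noncentrality parameter: δ = d·√n = 0.98 × √13 = 3.5334
Critical value for a two-sided test at α = 0.1: z_{α/2} = 1.645.
Power = Φ(δ − 1.645) + Φ(−δ − 1.645) = Φ(1.889) + Φ(-5.178) = 0.9705 + 0.0000 = 0.9705.
Type II error: β = 1 − power = 1 − 0.9705 = 0.0295.

β ≈ 0.029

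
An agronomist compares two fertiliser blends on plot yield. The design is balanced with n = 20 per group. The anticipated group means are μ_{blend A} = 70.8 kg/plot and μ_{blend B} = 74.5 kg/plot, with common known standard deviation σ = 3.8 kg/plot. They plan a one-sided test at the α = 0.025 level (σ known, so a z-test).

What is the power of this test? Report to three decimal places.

Power ≈ 0.868

Standardized effect: d = |μ_{blend A} − μ_{blend B}| / σ = |70.8 − 74.5| / 3.8 = 0.9737
Noncentrality parameter: δ = d·√(n/2) = 0.9737 × √(20/2) = 3.0791
One-sided α = 0.025 → critical value z_{0.025} = 1.960.
Power = Φ(δ − 1.960) = Φ(1.119) = 0.8685.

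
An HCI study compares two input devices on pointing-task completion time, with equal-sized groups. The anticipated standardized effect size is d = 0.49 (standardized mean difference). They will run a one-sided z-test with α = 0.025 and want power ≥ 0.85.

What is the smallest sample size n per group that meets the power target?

For power 0.85 need Φ(δ − z_{0.025}) = 0.85, so δ = z_{0.025} + z_{0.15} = 1.960 + 1.036 = 2.996.
δ = d·√(n/2) ⇒ n = 2(δ/d)² = 2 × (2.996 / 0.49)² = 74.79.
Rounding up, n = 75 per group.

n = 75 per group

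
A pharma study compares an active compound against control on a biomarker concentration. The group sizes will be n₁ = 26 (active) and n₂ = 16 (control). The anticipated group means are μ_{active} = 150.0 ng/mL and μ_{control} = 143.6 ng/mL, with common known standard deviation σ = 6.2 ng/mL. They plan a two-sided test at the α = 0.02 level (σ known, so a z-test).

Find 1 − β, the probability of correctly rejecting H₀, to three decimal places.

Standardized effect: d = |μ_{active} − μ_{control}| / σ = |150.0 − 143.6| / 6.2 = 1.0323
Noncentrality parameter: δ = d / √(1/n₁ + 1/n₂) = 1.0323 / √(1/26 + 1/16) = 3.2487
Two-sided α = 0.02 → critical value z_{0.01} = 2.326.
Power = Φ(δ − 2.326) + Φ(−δ − 2.326) = Φ(0.922) + Φ(-5.575) = 0.8218 + 0.0000 = 0.8218.

Power ≈ 0.822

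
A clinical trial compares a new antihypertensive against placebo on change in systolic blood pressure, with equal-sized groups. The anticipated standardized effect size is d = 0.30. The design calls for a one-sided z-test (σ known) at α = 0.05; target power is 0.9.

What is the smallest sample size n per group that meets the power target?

Set Φ(δ − 1.645) = 0.9; then δ − 1.645 = Φ⁻¹(0.9) = 1.282, giving δ = 2.926.
δ = d·√(n/2) ⇒ n = 2(δ/d)² = 2 × (2.926 / 0.30)² = 190.31.
Round up to the next whole unit.

n = 191 per group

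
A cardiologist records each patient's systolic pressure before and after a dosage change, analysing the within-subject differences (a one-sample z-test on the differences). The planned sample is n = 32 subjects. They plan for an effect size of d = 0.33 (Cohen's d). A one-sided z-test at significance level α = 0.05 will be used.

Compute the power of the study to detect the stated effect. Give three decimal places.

Noncentrality parameter: δ = d·√n = 0.33 × √32 = 1.8668
One-sided α = 0.05 → critical value z_{0.05} = 1.645.
Power = Φ(δ − 1.645) = Φ(0.222) = 0.5878.

Power ≈ 0.588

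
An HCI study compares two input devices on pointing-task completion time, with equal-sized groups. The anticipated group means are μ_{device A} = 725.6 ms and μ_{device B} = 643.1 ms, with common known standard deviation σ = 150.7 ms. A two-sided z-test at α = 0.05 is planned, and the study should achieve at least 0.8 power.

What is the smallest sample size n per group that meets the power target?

n = 53 per group

Standardized effect: d = |μ_{device A} − μ_{device B}| / σ = |725.6 − 643.1| / 150.7 = 0.5474
For power 0.8 need Φ(δ − z_{0.025}) = 0.8, so δ = z_{0.025} + z_{0.20} = 1.960 + 0.842 = 2.802.
(The Φ(−δ − z_{α/2}) term is vanishingly small for δ > 0 and is dropped in the standard sample-size formula.)
δ = d·√(n/2) ⇒ n = 2(δ/d)² = 2 × (2.802 / 0.5474)² = 52.38.
Round up to the next whole unit.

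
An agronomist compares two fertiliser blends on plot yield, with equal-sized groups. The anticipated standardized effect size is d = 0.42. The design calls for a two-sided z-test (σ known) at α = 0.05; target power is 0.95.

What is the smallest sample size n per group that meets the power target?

For power 0.95 need Φ(δ − z_{0.025}) = 0.95, so δ = z_{0.025} + z_{0.05} = 1.960 + 1.645 = 3.605.
(For δ > 0 the lower-tail rejection region contributes negligibly to power, so the one-term inversion is standard.)
δ = d·√(n/2) ⇒ n = 2(δ/d)² = 2 × (3.605 / 0.42)² = 147.33.
Round up to the next whole unit.

n = 148 per group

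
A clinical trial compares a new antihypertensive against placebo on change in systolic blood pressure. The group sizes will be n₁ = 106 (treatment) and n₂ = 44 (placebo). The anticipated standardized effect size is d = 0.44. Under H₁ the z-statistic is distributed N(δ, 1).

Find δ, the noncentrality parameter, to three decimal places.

The noncentrality parameter scales effect size by the design's sample-size factor: δ = d / √(1/n₁ + 1/n₂) = 0.44 / √(1/106 + 1/44) = 2.4535

δ ≈ 2.454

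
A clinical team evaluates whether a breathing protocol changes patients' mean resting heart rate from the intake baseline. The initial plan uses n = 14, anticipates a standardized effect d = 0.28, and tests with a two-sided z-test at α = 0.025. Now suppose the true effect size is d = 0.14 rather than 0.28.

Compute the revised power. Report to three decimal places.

Power ≈ 0.046

With d = 0.14: δ = d·√n = 0.14 × √14 = 0.5238. Critical value z_{0.0125} = 2.241.
Revised power = Φ(δ − 2.241) + Φ(−δ − 2.241) = Φ(-1.718) + Φ(-2.765) = 0.0429 + 0.0028 = 0.0458.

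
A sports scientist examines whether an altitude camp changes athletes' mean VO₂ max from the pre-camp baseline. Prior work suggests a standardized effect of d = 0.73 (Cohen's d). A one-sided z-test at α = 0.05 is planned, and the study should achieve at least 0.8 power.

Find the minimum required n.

n = 12

For power 0.8 need Φ(δ − z_{0.05}) = 0.8, so δ = z_{0.05} + z_{0.20} = 1.645 + 0.842 = 2.486.
δ = d·√n ⇒ n = (δ/d)² = (2.486 / 0.73)² = 11.60.
Rounding up, n = 12.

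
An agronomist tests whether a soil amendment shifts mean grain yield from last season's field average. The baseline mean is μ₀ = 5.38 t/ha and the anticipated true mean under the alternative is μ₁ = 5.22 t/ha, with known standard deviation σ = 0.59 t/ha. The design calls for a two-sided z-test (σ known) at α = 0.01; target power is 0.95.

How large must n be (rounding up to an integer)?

n = 243

Standardized effect: d = |μ₁ − μ₀| / σ = |5.22 − 5.38| / 0.59 = 0.2712
Set Φ(δ − 2.576) = 0.95; then δ − 2.576 = Φ⁻¹(0.95) = 1.645, giving δ = 4.221.
(The Φ(−δ − z_{α/2}) term is vanishingly small for δ > 0 and is dropped in the standard sample-size formula.)
δ = d·√n ⇒ n = (δ/d)² = (4.221 / 0.2712)² = 242.23.
Rounding up, n = 243.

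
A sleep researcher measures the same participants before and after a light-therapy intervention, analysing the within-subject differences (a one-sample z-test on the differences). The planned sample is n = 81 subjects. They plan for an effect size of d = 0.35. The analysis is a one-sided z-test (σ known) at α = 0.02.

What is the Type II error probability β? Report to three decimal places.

β ≈ 0.136

Noncentrality parameter: δ = d·√n = 0.35 × √81 = 3.1500
Critical value for a one-sided test at α = 0.02: z_α = 2.054.
Power = Φ(δ − 2.054) = Φ(1.096) = 0.8635.
Type II error: β = 1 − power = 1 − 0.8635 = 0.1365.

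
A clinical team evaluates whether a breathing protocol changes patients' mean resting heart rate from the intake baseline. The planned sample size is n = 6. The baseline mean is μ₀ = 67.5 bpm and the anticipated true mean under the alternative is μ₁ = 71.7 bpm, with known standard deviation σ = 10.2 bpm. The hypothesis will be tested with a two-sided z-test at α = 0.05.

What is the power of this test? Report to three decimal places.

Power ≈ 0.172

Standardized effect: d = |μ₁ − μ₀| / σ = |71.7 − 67.5| / 10.2 = 0.4118
Noncentrality parameter: δ = d·√n = 0.4118 × √6 = 1.0086
Two-sided α = 0.05 → critical value z_{0.025} = 1.960.
Power = Φ(δ − 1.960) + Φ(−δ − 1.960) = Φ(-0.951) + Φ(-2.969) = 0.1707 + 0.0015 = 0.1722.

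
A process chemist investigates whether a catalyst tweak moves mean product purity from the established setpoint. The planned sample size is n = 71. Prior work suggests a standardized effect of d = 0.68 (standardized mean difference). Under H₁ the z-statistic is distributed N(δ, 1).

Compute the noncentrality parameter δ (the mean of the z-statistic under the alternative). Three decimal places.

δ ≈ 5.730

δ = d·√n = 0.68 × √71 = 5.7298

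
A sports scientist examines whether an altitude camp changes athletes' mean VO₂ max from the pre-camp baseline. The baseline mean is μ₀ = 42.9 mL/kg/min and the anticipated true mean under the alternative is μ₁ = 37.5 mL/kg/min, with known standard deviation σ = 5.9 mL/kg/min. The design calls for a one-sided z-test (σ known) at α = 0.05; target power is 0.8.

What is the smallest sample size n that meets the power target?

Standardized effect: d = |μ₁ − μ₀| / σ = |37.5 − 42.9| / 5.9 = 0.9153
Set Φ(δ − 1.645) = 0.8; then δ − 1.645 = Φ⁻¹(0.8) = 0.842, giving δ = 2.486.
δ = d·√n ⇒ n = (δ/d)² = (2.486 / 0.9153)² = 7.38.
Round up to the next whole unit.

n = 8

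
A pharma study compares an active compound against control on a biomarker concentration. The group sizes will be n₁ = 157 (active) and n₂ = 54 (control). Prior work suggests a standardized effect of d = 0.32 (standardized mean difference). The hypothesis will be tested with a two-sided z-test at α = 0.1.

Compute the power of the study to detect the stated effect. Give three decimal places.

Noncentrality parameter: δ = d / √(1/n₁ + 1/n₂) = 0.32 / √(1/157 + 1/54) = 2.0284
Two-sided α = 0.1 → critical value z_{0.05} = 1.645.
Power = Φ(δ − 1.645) + Φ(−δ − 1.645) = Φ(0.384) + Φ(-3.673) = 0.6493 + 0.0001 = 0.6495.

Power ≈ 0.649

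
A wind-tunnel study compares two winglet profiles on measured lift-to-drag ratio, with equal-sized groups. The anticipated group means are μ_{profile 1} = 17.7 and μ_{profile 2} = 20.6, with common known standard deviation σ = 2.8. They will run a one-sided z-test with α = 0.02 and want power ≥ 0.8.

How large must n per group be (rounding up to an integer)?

n = 16 per group

Standardized effect: d = |μ_{profile 1} − μ_{profile 2}| / σ = |17.7 − 20.6| / 2.8 = 1.0357
For power 0.8 need Φ(δ − z_{0.02}) = 0.8, so δ = z_{0.02} + z_{0.20} = 2.054 + 0.842 = 2.895.
δ = d·√(n/2) ⇒ n = 2(δ/d)² = 2 × (2.895 / 1.0357)² = 15.63.
Rounding up, n = 16 per group.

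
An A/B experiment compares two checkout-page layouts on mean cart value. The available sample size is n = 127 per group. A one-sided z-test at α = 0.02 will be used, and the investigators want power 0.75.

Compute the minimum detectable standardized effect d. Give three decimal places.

Need Φ(δ − 2.054) = 0.75, so δ = 2.054 + 0.674 = 2.728.
δ = d·√(n/2) ⇒ d = δ/√(n/2) = 2.728/√(127/2) = 0.3424.

d ≈ 0.342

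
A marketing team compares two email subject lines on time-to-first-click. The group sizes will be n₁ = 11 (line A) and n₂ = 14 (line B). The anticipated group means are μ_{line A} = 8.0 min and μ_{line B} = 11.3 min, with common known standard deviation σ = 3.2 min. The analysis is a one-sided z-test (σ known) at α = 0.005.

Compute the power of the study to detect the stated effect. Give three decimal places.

Standardized effect: d = |μ_{line A} − μ_{line B}| / σ = |8.0 − 11.3| / 3.2 = 1.0312
Noncentrality parameter: δ = d / √(1/n₁ + 1/n₂) = 1.0312 / √(1/11 + 1/14) = 2.5595
One-sided α = 0.005 → critical value z_{0.005} = 2.576.
Power = P(Z > 2.576 − δ) = Φ(-0.016) = 0.4935.

Power ≈ 0.493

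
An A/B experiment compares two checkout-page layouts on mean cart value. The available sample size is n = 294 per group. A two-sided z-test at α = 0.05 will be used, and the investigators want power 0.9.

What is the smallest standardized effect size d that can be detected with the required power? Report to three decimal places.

d ≈ 0.267

Required noncentrality: δ = z_{0.025} + z_{0.10} = 1.960 + 1.282 = 3.242.
(The second rejection-region term Φ(−δ − z_{α/2}) is negligible and dropped.)
δ = d·√(n/2) ⇒ d = δ/√(n/2) = 3.242/√(294/2) = 0.2674.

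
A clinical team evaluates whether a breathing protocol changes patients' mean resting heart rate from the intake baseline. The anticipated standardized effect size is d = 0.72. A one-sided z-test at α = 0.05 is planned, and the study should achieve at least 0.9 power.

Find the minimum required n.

n = 17

Set Φ(δ − 1.645) = 0.9; then δ − 1.645 = Φ⁻¹(0.9) = 1.282, giving δ = 2.926.
δ = d·√n ⇒ n = (δ/d)² = (2.926 / 0.72)² = 16.52.
Round up to the next whole unit.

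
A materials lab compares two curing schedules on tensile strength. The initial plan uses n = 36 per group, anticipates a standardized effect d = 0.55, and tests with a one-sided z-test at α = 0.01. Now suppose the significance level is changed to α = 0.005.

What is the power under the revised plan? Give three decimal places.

δ = d·√(n/2) = 0.55 × √(36/2) = 2.3335 (unchanged). New critical value: z_{0.005} = 2.576.
Revised power = P(Z > 2.576 − δ) = Φ(-0.242) = 0.4042.

Power ≈ 0.404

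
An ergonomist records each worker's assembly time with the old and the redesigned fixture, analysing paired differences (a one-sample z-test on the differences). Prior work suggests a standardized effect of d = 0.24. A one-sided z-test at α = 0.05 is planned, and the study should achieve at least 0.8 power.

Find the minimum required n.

n = 108

For power 0.8 need Φ(δ − z_{0.05}) = 0.8, so δ = z_{0.05} + z_{0.20} = 1.645 + 0.842 = 2.486.
δ = d·√n ⇒ n = (δ/d)² = (2.486 / 0.24)² = 107.34.
Rounding up, n = 108.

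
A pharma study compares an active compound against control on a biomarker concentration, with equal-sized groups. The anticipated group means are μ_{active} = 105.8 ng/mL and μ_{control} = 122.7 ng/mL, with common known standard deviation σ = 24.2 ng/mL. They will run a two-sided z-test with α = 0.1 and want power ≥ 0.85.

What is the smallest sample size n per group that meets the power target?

Standardized effect: d = |μ_{active} − μ_{control}| / σ = |105.8 − 122.7| / 24.2 = 0.6983
Set Φ(δ − 1.645) = 0.85; then δ − 1.645 = Φ⁻¹(0.85) = 1.036, giving δ = 2.681.
(Ignoring the negligible lower-tail rejection probability gives the usual closed-form inversion.)
δ = d·√(n/2) ⇒ n = 2(δ/d)² = 2 × (2.681 / 0.6983)² = 29.48.
Rounding up, n = 30 per group.

n = 30 per group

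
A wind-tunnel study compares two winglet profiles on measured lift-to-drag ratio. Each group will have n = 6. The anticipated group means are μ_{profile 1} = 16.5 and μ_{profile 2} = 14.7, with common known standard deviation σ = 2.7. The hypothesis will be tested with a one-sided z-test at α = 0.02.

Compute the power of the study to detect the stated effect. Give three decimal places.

Power ≈ 0.184

Standardized effect: d = |μ_{profile 1} − μ_{profile 2}| / σ = |16.5 − 14.7| / 2.7 = 0.6667
Noncentrality parameter: λ = d·√(n/2) = 0.6667 × √(6/2) = 1.1547
One-sided α = 0.02 → critical value z_{0.02} = 2.054.
Power = Φ(λ − 2.054) = Φ(-0.899) = 0.1843.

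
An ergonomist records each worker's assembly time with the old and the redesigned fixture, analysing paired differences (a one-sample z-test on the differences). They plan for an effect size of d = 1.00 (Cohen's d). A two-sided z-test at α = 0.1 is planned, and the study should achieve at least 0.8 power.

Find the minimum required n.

For power 0.8 need Φ(δ − z_{0.05}) = 0.8, so δ = z_{0.05} + z_{0.20} = 1.645 + 0.842 = 2.486.
(The Φ(−δ − z_{α/2}) term is vanishingly small for δ > 0 and is dropped in the standard sample-size formula.)
δ = d·√n ⇒ n = (δ/d)² = (2.486 / 1.00)² = 6.18.
Round up to the next whole unit.

n = 7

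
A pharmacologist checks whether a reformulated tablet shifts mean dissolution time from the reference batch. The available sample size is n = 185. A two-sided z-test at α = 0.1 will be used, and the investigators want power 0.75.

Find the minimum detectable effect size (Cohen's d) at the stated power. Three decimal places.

d ≈ 0.171

Required noncentrality: δ = z_{0.05} + z_{0.25} = 1.645 + 0.674 = 2.319.
(Lower-tail contribution to power is negligible for δ > 0.)
δ = d·√n ⇒ d = δ/√n = 2.319/√185 = 0.1705.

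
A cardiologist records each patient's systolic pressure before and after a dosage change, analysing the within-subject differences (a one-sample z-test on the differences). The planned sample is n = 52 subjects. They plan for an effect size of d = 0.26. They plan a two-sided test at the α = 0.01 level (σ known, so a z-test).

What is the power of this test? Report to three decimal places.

Power ≈ 0.242

Noncentrality parameter: δ = d·√n = 0.26 × √52 = 1.8749
Two-sided α = 0.01 → critical value z_{0.005} = 2.576.
Power = Φ(δ − 2.576) + Φ(−δ − 2.576) = Φ(-0.701) + Φ(-4.451) = 0.2417 + 0.0000 = 0.2417.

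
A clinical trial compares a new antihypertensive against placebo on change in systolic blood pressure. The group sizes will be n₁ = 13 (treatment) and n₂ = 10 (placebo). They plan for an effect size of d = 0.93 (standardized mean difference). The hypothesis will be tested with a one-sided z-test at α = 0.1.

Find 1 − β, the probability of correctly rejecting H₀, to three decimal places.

Noncentrality parameter: δ = d / √(1/n₁ + 1/n₂) = 0.93 / √(1/13 + 1/10) = 2.2110
One-sided α = 0.1 → critical value z_{0.1} = 1.282.
Power = P(Z > 1.282 − δ) = Φ(0.929) = 0.8237.

Power ≈ 0.824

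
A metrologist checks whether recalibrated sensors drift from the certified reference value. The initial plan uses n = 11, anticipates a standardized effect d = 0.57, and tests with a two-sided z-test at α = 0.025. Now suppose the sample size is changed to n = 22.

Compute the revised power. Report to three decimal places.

Power ≈ 0.667

With n = 22: δ = d·√n = 0.57 × √22 = 2.6735. Critical value z_{0.0125} = 2.241.
Revised power = Φ(δ − 2.241) + Φ(−δ − 2.241) = Φ(0.432) + Φ(-4.915) = 0.6672 + 0.0000 = 0.6672.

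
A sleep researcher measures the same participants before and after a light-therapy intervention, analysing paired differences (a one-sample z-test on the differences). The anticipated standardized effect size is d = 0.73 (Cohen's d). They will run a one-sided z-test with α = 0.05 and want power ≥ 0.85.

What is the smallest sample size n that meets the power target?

Set Φ(δ − 1.645) = 0.85; then δ − 1.645 = Φ⁻¹(0.85) = 1.036, giving δ = 2.681.
δ = d·√n ⇒ n = (δ/d)² = (2.681 / 0.73)² = 13.49.
Round up to the next whole unit.

n = 14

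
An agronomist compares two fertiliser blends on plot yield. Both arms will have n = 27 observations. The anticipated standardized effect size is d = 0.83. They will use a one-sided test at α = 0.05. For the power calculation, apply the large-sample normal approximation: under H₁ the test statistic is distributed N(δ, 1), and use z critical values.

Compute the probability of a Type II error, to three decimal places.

Noncentrality parameter: δ = d·√(n/2) = 0.83 × √(27/2) = 3.0496
One-sided α = 0.05 → critical value z_{0.05} = 1.645.
Power = P(Z > 1.645 − δ) = Φ(1.405) = 0.9200.
Type II error: β = 1 − power = 1 − 0.9200 = 0.0800.

β ≈ 0.080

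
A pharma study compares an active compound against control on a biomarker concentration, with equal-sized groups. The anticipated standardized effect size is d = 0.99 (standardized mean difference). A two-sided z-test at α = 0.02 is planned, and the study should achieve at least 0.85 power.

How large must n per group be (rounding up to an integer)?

n = 24 per group

For power 0.85 need Φ(δ − z_{0.01}) = 0.85, so δ = z_{0.01} + z_{0.15} = 2.326 + 1.036 = 3.363.
(For δ > 0 the lower-tail rejection region contributes negligibly to power, so the one-term inversion is standard.)
δ = d·√(n/2) ⇒ n = 2(δ/d)² = 2 × (3.363 / 0.99)² = 23.08.
Rounding up, n = 24 per group.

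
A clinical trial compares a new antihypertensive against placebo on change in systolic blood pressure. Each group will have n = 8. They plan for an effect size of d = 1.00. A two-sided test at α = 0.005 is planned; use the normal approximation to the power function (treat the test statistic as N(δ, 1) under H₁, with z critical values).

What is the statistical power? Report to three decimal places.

Power ≈ 0.210

Noncentrality parameter: δ = d·√(n/2) = 1.00 × √(8/2) = 2.0000
Two-sided α = 0.005 → critical value z_{0.0025} = 2.807.
Power = Φ(δ − 2.807) + Φ(−δ − 2.807) = Φ(-0.807) + Φ(-4.807) = 0.2098 + 0.0000 = 0.2098.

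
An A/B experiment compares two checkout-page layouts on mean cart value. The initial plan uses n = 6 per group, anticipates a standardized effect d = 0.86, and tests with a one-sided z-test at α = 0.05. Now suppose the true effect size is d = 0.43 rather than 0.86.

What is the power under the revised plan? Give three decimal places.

Power ≈ 0.184

With d = 0.43: δ = d·√(n/2) = 0.43 × √(6/2) = 0.7448. Critical value z_{0.05} = 1.645.
Revised power = P(Z > 1.645 − δ) = Φ(-0.900) = 0.1840.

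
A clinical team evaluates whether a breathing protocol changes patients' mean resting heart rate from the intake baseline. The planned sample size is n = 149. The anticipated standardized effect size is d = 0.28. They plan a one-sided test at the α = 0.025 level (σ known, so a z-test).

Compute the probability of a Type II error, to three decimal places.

β ≈ 0.072

Noncentrality parameter: δ = d·√n = 0.28 × √149 = 3.4178
Critical value for a one-sided test at α = 0.025: z_α = 1.960.
Power = Φ(δ − 1.960) = Φ(1.458) = 0.9276.
Type II error: β = 1 − power = 1 − 0.9276 = 0.0724.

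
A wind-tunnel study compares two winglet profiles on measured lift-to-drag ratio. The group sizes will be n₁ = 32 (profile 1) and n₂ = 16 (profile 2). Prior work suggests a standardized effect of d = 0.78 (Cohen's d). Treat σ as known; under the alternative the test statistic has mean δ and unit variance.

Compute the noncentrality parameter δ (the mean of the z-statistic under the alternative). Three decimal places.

δ ≈ 2.547

δ = d / √(1/n₁ + 1/n₂) = 0.78 / √(1/32 + 1/16) = 2.5475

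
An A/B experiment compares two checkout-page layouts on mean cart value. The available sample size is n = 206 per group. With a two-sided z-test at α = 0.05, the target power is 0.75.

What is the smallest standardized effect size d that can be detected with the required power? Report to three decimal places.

Required noncentrality: δ = z_{0.025} + z_{0.25} = 1.960 + 0.674 = 2.634.
(The second rejection-region term Φ(−δ − z_{α/2}) is negligible and dropped.)
δ = d·√(n/2) ⇒ d = δ/√(n/2) = 2.634/√(206/2) = 0.2596.

d ≈ 0.260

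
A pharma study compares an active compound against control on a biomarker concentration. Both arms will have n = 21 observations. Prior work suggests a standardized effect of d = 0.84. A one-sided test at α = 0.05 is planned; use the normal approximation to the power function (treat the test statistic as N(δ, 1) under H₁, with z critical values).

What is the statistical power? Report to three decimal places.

Power ≈ 0.859

Noncentrality parameter: δ = d·√(n/2) = 0.84 × √(21/2) = 2.7219
Critical value for a one-sided test at α = 0.05: z_α = 1.645.
Power = Φ(δ − 1.645) = Φ(1.077) = 0.8593.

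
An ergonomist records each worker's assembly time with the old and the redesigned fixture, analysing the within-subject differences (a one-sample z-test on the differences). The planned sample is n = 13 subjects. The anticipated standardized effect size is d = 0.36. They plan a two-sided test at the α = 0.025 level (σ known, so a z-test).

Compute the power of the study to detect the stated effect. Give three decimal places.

Noncentrality parameter: δ = d·√n = 0.36 × √13 = 1.2980
Critical value for a two-sided test at α = 0.025: z_{α/2} = 2.241.
Power = Φ(δ − 2.241) + Φ(−δ − 2.241) = Φ(-0.943) + Φ(-3.539) = 0.1727 + 0.0002 = 0.1729.

Power ≈ 0.173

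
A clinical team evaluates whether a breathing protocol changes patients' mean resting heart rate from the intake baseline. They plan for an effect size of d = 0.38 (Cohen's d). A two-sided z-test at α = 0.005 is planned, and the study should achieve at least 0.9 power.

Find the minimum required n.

Set Φ(δ − 2.807) = 0.9; then δ − 2.807 = Φ⁻¹(0.9) = 1.282, giving δ = 4.089.
(For δ > 0 the lower-tail rejection region contributes negligibly to power, so the one-term inversion is standard.)
δ = d·√n ⇒ n = (δ/d)² = (4.089 / 0.38)² = 115.77.
Round up to the next whole unit.

n = 116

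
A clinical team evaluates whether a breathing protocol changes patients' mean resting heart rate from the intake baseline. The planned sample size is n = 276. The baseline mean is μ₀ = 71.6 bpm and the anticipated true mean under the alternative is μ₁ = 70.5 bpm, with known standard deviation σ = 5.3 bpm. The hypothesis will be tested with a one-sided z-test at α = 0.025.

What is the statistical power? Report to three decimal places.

Power ≈ 0.932

Standardized effect: d = |μ₁ − μ₀| / σ = |70.5 − 71.6| / 5.3 = 0.2075
Noncentrality parameter: δ = d·√n = 0.2075 × √276 = 3.4480
One-sided α = 0.025 → critical value z_{0.025} = 1.960.
Power = P(Z > 1.960 − δ) = Φ(1.488) = 0.9316.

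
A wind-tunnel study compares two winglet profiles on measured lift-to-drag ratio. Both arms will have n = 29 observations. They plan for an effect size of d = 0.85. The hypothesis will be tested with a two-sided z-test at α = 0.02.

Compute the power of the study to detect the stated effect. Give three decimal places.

Noncentrality parameter: δ = d·√(n/2) = 0.85 × √(29/2) = 3.2367
Critical value for a two-sided test at α = 0.02: z_{α/2} = 2.326.
Power = Φ(δ − 2.326) + Φ(−δ − 2.326) = Φ(0.910) + Φ(-5.563) = 0.8187 + 0.0000 = 0.8187.

Power ≈ 0.819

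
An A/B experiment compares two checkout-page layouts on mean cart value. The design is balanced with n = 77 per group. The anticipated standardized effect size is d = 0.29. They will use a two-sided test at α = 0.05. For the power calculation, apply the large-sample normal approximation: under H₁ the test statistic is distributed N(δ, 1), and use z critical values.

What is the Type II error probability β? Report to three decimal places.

Noncentrality parameter: δ = d·√(n/2) = 0.29 × √(77/2) = 1.7994
Critical value for a two-sided test at α = 0.05: z_{α/2} = 1.960.
Power = Φ(δ − 1.960) + Φ(−δ − 1.960) = Φ(-0.161) + Φ(-3.759) = 0.4362 + 0.0001 = 0.4363.
Type II error: β = 1 − power = 1 − 0.4363 = 0.5637.

β ≈ 0.564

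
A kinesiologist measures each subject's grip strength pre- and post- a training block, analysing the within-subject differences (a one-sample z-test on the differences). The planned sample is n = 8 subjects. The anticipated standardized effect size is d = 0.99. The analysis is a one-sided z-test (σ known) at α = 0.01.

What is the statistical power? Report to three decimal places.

Noncentrality parameter: δ = d·√n = 0.99 × √8 = 2.8001
One-sided α = 0.01 → critical value z_{0.01} = 2.326.
Power = P(Z > 2.326 − δ) = Φ(0.474) = 0.6822.

Power ≈ 0.682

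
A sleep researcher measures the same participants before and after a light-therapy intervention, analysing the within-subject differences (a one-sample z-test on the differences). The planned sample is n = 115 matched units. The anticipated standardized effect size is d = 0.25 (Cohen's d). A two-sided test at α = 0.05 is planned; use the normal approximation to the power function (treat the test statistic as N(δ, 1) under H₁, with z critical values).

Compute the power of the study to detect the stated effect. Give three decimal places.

Noncentrality parameter: λ = d·√n = 0.25 × √115 = 2.6810
Two-sided α = 0.05 → critical value z_{0.025} = 1.960.
Power = Φ(λ − 1.960) + Φ(−λ − 1.960) = Φ(0.721) + Φ(-4.641) = 0.7645 + 0.0000 = 0.7645.

Power ≈ 0.765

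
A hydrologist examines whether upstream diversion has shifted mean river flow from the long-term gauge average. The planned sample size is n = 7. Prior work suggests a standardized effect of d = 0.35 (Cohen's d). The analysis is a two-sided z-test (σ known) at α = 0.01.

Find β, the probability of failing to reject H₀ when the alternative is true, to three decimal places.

Noncentrality parameter: δ = d·√n = 0.35 × √7 = 0.9260
Two-sided α = 0.01 → critical value z_{0.005} = 2.576.
Power = Φ(δ − 2.576) + Φ(−δ − 2.576) = Φ(-1.650) + Φ(-3.502) = 0.0495 + 0.0002 = 0.0497.
Type II error: β = 1 − power = 1 − 0.0497 = 0.9503.

β ≈ 0.950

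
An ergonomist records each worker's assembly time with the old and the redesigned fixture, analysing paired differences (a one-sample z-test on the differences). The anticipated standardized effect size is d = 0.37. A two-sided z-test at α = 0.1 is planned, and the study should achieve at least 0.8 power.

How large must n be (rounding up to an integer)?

n = 46

Set Φ(δ − 1.645) = 0.8; then δ − 1.645 = Φ⁻¹(0.8) = 0.842, giving δ = 2.486.
(The Φ(−δ − z_{α/2}) term is vanishingly small for δ > 0 and is dropped in the standard sample-size formula.)
δ = d·√n ⇒ n = (δ/d)² = (2.486 / 0.37)² = 45.16.
Round up to the next whole unit.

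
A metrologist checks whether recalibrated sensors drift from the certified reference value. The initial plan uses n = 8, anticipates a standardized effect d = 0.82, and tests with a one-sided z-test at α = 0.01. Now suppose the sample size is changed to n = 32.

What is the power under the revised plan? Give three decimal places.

With n = 32: δ = d·√n = 0.82 × √32 = 4.6386. Critical value z_{0.01} = 2.326.
Revised power = P(Z > 2.326 − δ) = Φ(2.312) = 0.9896.

Power ≈ 0.990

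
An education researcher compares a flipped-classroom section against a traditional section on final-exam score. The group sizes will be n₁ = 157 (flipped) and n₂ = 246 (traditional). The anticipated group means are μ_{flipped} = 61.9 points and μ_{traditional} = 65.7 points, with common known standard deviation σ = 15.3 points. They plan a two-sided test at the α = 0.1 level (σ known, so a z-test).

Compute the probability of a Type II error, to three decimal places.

β ≈ 0.216

Standardized effect: d = |μ_{flipped} − μ_{traditional}| / σ = |61.9 − 65.7| / 15.3 = 0.2484
Noncentrality parameter: δ = d / √(1/n₁ + 1/n₂) = 0.2484 / √(1/157 + 1/246) = 2.4314
Critical value for a two-sided test at α = 0.1: z_{α/2} = 1.645.
Power = Φ(δ − 1.645) + Φ(−δ − 1.645) = Φ(0.787) + Φ(-4.076) = 0.7842 + 0.0000 = 0.7843.
Type II error: β = 1 − power = 1 − 0.7843 = 0.2157.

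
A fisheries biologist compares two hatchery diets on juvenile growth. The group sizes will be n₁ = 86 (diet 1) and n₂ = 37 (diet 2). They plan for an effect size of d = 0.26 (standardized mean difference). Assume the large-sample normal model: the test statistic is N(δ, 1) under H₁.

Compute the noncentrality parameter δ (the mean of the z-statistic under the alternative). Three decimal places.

δ ≈ 1.322

The noncentrality parameter scales effect size by the design's sample-size factor: δ = d / √(1/n₁ + 1/n₂) = 0.26 / √(1/86 + 1/37) = 1.3224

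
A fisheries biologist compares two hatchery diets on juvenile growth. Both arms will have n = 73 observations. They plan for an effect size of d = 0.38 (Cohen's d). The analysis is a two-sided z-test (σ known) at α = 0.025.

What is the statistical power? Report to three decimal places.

Power ≈ 0.522

Noncentrality parameter: δ = d·√(n/2) = 0.38 × √(73/2) = 2.2958
Critical value for a two-sided test at α = 0.025: z_{α/2} = 2.241.
Power = Φ(δ − 2.241) + Φ(−δ − 2.241) = Φ(0.054) + Φ(-4.537) = 0.5217 + 0.0000 = 0.5217.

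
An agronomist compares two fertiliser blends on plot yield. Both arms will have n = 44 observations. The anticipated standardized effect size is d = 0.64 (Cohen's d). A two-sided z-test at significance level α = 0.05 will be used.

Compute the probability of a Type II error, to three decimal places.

Noncentrality parameter: δ = d·√(n/2) = 0.64 × √(44/2) = 3.0019
Two-sided α = 0.05 → critical value z_{0.025} = 1.960.
Power = Φ(δ − 1.960) + Φ(−δ − 1.960) = Φ(1.042) + Φ(-4.962) = 0.8513 + 0.0000 = 0.8513.
Type II error: β = 1 − power = 1 − 0.8513 = 0.1487.

β ≈ 0.149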